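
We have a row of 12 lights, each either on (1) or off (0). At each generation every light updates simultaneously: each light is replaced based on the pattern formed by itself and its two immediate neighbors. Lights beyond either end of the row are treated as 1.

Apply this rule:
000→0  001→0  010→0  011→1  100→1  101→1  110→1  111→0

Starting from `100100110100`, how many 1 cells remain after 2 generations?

7

110010111010
011001101101
count of 1: 7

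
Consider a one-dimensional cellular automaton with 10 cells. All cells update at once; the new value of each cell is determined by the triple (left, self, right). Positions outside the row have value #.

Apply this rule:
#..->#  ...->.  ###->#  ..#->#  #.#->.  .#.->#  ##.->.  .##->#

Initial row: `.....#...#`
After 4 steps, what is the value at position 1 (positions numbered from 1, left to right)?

#...###.##
.#.###..##
.#.##.####
.#.#..####
position 1 holds .

.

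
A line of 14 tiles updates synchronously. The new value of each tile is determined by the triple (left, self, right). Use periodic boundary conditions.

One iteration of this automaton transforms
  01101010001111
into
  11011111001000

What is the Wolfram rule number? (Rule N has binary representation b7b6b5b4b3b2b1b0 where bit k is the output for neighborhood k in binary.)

position 11: 111 → 0  (bit 7 = 0)
position 2: 110 → 0  (bit 6 = 0)
position 0: 101 → 1  (bit 5 = 1)
position 7: 100 → 1  (bit 4 = 1)
position 1: 011 → 1  (bit 3 = 1)
position 4: 010 → 1  (bit 2 = 1)
position 9: 001 → 0  (bit 1 = 0)
position 8: 000 → 0  (bit 0 = 0)
bits b7..b0 = 00111100 = 60

60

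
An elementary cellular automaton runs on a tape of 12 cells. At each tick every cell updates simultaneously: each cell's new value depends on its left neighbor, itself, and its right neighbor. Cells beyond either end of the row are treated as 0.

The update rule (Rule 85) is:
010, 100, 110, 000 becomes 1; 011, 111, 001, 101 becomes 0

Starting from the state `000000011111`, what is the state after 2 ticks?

111111000001
000001111101

000001111101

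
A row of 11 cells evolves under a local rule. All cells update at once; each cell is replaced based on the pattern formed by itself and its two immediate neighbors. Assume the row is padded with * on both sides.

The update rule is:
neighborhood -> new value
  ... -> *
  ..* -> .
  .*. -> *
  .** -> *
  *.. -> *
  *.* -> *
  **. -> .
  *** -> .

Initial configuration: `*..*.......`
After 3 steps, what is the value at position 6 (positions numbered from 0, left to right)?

step 1: .*.*******.
step 2: ****......*
step 3: ....*****.*
position 6 holds *

*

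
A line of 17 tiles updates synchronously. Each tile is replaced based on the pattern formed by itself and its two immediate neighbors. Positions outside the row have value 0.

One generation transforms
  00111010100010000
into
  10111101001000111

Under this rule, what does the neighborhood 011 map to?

1

At position 2 the neighborhood is 011; the next row has 1 there.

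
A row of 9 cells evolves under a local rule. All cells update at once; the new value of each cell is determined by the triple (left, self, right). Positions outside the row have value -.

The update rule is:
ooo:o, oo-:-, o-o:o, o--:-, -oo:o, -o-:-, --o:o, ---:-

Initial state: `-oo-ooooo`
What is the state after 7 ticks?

tick 1: oo-ooooo-
tick 2: o-ooooo--
tick 3: -ooooo---
tick 4: ooooo----
tick 5: oooo-----
tick 6: ooo------
tick 7: oo-------

oo-------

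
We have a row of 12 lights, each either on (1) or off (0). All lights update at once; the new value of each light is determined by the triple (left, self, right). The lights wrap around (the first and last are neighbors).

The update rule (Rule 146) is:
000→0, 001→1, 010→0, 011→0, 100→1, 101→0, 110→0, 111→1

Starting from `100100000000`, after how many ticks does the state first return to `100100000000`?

14

011010000001
000001000010
000010100101
100100011000
011010100101
000000011000
000000100100
000001011010
000010000001
100101000010
011000100100
100101011010
011000000000
100100000000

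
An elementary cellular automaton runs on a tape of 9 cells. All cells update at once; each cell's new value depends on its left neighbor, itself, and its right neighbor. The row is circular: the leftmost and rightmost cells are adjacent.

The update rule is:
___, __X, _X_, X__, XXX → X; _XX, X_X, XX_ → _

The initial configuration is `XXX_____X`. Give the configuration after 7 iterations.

XXXX_X_XX

XX_XXXXX_
____XXX__
XXXX_X_XX
XXX__X__X
XX_XXXXX_  (repeats iteration 1; period 4)
iteration 7: XXXX_X_XX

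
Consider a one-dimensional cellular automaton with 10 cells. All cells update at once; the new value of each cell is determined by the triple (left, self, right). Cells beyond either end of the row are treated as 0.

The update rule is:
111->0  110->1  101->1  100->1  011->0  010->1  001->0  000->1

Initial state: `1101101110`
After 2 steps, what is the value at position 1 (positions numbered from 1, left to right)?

0110110011
0011011001
position 1 holds 0

0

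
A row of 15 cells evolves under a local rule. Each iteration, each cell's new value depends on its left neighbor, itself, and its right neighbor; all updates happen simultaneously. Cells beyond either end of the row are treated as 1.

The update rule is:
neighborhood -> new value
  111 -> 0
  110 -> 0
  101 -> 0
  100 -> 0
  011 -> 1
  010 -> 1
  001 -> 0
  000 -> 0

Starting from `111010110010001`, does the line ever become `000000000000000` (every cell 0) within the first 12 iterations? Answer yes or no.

iteration 1: 000010100010001
iteration 2: 000010100010001  (fixed point — unchanged through iteration 12)
iteration 12 is 000010100010001, still not uniform 0

no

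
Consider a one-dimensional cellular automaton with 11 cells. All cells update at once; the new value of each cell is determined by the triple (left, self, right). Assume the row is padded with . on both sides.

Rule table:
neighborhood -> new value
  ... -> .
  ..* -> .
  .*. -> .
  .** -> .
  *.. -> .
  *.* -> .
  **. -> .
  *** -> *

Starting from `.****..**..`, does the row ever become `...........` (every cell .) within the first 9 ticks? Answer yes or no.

..**.......
...........
all cells are . at tick 2

yes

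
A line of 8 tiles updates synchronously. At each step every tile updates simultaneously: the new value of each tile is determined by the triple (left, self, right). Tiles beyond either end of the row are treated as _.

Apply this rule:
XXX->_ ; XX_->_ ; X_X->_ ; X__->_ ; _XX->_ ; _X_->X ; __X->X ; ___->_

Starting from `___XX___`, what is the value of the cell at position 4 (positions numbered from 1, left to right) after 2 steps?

__X_____
_XX_____
position 4 holds _

_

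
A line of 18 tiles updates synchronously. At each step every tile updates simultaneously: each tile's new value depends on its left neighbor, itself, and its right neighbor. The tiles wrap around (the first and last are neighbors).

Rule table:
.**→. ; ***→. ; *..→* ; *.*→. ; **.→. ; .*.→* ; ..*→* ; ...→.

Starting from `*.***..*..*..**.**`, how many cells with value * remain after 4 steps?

.....********.....
....*........*....
...***......***...
..*...*....*...*..
count of *: 4

4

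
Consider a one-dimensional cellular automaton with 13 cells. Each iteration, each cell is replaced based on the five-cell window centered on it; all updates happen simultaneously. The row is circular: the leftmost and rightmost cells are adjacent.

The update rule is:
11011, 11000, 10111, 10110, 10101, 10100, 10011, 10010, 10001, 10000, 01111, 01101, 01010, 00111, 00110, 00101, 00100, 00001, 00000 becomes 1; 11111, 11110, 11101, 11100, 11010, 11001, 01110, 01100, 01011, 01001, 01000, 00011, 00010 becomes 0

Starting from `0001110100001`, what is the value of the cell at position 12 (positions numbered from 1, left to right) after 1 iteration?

0101000101101
position 12 holds 0

0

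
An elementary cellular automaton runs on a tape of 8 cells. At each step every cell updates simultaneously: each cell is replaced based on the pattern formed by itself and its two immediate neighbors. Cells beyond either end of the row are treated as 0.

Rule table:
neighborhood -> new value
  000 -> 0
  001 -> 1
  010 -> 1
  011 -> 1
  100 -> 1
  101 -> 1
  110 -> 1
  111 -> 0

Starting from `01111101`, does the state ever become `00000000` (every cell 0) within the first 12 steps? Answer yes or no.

11000111
11101101
10111111
11100001
10110011
11111111
10000001
11000011
11100111
10111101
11100111  (repeats step 9; period 2)
step 12: 10111101
step 12 is 10111101, still not uniform 0

no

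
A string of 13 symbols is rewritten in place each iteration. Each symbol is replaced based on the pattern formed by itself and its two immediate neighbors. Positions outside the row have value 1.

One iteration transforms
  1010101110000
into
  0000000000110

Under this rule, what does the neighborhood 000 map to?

1

At position 10 the neighborhood is 000; the next row has 1 there.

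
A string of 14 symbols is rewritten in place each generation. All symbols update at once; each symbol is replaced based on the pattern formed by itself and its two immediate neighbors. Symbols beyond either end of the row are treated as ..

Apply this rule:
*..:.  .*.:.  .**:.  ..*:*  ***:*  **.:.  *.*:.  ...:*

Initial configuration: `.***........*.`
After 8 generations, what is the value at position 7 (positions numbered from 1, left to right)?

generation 1: *.*..*******..
generation 2: ....*.*****..*
generation 3: ****...***..*.
generation 4: .**..**.*..*..
generation 5: *...*.....*..*
generation 6: ..**..****..*.
generation 7: **...*.**..*..
generation 8: ...**.....*..*
position 7 holds .

.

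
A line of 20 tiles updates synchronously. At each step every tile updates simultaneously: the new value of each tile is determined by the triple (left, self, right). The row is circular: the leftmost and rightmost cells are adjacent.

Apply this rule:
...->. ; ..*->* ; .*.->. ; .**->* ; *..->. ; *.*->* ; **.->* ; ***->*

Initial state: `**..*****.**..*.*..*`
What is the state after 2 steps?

step 1: **.*********.*.*..**
step 2: *************.*..***

*************.*..***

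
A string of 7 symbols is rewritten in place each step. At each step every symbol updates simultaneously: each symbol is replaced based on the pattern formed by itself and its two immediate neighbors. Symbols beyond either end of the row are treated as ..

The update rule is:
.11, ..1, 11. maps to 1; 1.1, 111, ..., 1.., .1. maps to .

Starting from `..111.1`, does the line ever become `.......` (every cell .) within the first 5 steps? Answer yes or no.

step 1: .11.1..
step 2: 111....
step 3: 1.1....
step 4: .......
all cells are . at step 4

yes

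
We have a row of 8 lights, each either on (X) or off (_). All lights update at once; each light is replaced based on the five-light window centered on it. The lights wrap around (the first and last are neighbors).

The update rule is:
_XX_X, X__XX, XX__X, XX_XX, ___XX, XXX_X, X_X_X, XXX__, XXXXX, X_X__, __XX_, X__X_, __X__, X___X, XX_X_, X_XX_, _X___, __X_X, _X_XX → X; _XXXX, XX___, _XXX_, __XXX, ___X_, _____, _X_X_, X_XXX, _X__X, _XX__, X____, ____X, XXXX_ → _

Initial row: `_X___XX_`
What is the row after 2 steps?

_XXX_XX_

step 1: XXXXXX_X
step 2: _XXX_XX_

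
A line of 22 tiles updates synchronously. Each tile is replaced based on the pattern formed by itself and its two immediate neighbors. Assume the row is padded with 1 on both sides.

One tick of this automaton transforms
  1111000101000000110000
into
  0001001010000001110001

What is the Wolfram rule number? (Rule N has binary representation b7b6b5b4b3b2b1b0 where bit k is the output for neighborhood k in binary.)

106

position 0: 111 → 0  (bit 7 = 0)
position 3: 110 → 1  (bit 6 = 1)
position 8: 101 → 1  (bit 5 = 1)
position 4: 100 → 0  (bit 4 = 0)
position 16: 011 → 1  (bit 3 = 1)
position 7: 010 → 0  (bit 2 = 0)
position 6: 001 → 1  (bit 1 = 1)
position 5: 000 → 0  (bit 0 = 0)
bits b7..b0 = 01101010 = 106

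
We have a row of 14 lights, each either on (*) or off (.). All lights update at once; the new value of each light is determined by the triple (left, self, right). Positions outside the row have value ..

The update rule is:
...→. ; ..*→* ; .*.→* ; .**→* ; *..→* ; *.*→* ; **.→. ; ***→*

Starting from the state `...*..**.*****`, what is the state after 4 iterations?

****.*****.**.

..*****.*****.
.*****.*****.*
*****.*****.**
****.*****.**.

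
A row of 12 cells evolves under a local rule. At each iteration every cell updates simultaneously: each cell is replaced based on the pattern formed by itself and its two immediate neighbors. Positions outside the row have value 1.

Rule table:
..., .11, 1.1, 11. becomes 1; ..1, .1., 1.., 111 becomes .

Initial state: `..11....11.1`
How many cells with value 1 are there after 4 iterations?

5

..11.11.1111
..1111111...
..1.....1.1.
....111..1.1
count of 1: 5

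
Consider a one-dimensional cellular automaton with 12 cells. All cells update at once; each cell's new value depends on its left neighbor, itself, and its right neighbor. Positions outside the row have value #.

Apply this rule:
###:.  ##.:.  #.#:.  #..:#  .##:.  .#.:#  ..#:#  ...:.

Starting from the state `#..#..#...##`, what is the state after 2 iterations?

iteration 1: .#######.#..
iteration 2: .........###

.........###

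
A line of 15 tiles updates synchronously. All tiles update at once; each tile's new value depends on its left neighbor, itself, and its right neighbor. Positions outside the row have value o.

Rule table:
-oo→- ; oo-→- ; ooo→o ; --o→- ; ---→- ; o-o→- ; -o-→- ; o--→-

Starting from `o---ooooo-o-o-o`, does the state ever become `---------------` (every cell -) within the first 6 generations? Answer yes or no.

yes

-----ooo-------
------o--------
---------------
all cells are - at generation 3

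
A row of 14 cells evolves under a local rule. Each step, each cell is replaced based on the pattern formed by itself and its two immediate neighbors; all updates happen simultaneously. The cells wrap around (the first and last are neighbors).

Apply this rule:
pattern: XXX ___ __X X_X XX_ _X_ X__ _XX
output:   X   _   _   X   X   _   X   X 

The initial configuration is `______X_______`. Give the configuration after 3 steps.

step 1: _______X______
step 2: ________X_____
step 3: _________X____

_________X____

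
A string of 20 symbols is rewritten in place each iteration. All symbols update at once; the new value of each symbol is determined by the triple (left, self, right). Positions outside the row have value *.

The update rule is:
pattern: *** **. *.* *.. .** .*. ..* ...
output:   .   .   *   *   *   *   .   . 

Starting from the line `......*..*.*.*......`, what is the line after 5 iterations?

*.....**.******.....
.*....*.**.....*....
***...***.*....**...
...*..*..***...*.*..
*..**.**.*..*..****.

*..**.**.*..*..****.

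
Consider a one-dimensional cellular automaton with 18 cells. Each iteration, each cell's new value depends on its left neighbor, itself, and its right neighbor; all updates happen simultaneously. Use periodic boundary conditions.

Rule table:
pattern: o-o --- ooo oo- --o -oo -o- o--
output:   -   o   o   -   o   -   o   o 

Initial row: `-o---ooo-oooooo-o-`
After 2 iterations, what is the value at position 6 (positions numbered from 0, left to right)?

o

iteration 1: ooooo-o---oooo--oo
iteration 2: oooo--oooo-oo-oo-o
position 6 holds o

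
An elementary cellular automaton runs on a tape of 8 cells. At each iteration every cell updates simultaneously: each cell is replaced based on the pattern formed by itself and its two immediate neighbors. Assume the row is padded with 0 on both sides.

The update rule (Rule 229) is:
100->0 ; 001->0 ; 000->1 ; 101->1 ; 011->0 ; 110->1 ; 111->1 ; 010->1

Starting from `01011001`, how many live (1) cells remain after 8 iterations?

iteration 1: 01101001
iteration 2: 00111001
iteration 3: 10011001
iteration 4: 10001001
iteration 5: 10101001
iteration 6: 11111001
iteration 7: 01111001
iteration 8: 00111001
count of 1: 4

4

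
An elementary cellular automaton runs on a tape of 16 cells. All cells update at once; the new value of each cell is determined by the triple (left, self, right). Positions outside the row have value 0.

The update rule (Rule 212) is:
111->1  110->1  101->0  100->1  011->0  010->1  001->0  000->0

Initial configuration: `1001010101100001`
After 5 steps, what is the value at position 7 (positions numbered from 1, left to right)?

1101010100110001
0101010110011001
0101010011001101
0101011001100101
0101001100110101
position 7 holds 1

1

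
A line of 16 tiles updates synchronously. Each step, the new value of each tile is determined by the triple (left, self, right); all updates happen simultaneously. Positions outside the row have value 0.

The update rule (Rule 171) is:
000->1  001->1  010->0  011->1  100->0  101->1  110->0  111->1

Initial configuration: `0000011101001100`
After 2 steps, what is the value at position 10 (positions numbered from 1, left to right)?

0

step 1: 1111111010011001
step 2: 1111110100110010
position 10 holds 0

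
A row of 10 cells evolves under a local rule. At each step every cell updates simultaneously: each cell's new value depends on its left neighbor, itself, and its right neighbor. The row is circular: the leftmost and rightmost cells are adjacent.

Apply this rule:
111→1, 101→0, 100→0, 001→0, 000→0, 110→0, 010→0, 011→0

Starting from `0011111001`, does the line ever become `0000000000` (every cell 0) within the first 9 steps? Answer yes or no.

yes

step 1: 0001110000
step 2: 0000100000
step 3: 0000000000
all cells are 0 at step 3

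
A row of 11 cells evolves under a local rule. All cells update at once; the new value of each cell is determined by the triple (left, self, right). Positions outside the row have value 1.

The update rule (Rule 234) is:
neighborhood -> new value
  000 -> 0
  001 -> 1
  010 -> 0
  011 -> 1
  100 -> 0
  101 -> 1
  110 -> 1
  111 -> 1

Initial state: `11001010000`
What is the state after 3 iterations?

11110000111

11010100001
11101000011
11110000111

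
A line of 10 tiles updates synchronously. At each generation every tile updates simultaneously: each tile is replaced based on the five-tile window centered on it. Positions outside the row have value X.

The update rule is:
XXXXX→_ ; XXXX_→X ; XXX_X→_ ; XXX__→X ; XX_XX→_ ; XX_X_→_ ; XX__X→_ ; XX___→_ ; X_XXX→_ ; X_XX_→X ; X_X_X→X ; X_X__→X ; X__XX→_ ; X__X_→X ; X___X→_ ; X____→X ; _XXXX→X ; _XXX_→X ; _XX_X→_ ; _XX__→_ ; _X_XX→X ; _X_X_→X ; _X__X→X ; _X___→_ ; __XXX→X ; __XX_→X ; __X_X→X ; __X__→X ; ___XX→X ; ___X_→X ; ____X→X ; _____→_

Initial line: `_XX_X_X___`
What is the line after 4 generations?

_X__XX___X

generation 1: _X__XXX__X
generation 2: _XX_XXX__X
generation 3: _X___XX__X
generation 4: _X__XX___X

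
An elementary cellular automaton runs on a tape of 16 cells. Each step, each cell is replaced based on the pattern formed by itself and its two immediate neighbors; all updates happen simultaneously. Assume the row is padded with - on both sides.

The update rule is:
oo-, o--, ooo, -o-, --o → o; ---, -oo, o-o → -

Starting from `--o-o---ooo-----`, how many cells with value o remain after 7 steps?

12

-oo-oo-o-ooo----
o-o--o-o--ooo---
o-oooo-ooo-ooo--
o--ooo--oo--ooo-
ooo-oooo-ooo-ooo
-oo--ooo--oo--oo
o-ooo-oooo-ooo-o
count of o: 12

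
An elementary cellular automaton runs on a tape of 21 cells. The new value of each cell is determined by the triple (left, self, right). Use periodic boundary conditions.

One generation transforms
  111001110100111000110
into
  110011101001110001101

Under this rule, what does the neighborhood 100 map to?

At position 3 the neighborhood is 100; the next row has 0 there.

0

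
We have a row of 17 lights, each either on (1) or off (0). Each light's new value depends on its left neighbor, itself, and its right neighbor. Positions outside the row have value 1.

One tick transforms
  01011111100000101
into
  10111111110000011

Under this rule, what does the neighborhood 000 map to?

At position 10 the neighborhood is 000; the next row has 0 there.

0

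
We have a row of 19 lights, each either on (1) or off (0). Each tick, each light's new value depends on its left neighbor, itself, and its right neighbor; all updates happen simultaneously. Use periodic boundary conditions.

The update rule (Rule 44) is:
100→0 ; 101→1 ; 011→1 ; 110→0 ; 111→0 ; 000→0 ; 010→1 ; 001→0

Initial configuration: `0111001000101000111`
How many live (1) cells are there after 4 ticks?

4

1100001000111000100
1000001000100000100
1000001000100000100  (fixed point — unchanged through tick 4)
count of 1: 4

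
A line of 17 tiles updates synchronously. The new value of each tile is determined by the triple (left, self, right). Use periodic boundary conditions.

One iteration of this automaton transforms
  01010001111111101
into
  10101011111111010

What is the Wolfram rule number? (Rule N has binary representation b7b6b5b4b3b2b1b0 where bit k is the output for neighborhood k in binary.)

186

position 8: 111 → 1  (bit 7 = 1)
position 14: 110 → 0  (bit 6 = 0)
position 0: 101 → 1  (bit 5 = 1)
position 4: 100 → 1  (bit 4 = 1)
position 7: 011 → 1  (bit 3 = 1)
position 1: 010 → 0  (bit 2 = 0)
position 6: 001 → 1  (bit 1 = 1)
position 5: 000 → 0  (bit 0 = 0)
bits b7..b0 = 10111010 = 186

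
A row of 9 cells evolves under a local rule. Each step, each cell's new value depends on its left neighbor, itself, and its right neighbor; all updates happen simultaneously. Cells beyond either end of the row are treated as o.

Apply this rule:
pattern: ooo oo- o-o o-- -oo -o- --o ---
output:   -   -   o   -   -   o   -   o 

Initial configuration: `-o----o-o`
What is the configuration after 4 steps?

step 1: oo-oo-oo-
step 2: --o--o--o
step 3: --o--o---
step 4: --o--o-o-

--o--o-o-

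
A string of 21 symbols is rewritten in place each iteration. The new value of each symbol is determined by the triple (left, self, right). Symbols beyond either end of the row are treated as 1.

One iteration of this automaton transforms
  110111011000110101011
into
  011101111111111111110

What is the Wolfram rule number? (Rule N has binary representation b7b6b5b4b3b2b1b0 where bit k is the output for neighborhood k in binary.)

127

position 0: 111 → 0  (bit 7 = 0)
position 1: 110 → 1  (bit 6 = 1)
position 2: 101 → 1  (bit 5 = 1)
position 9: 100 → 1  (bit 4 = 1)
position 3: 011 → 1  (bit 3 = 1)
position 15: 010 → 1  (bit 2 = 1)
position 11: 001 → 1  (bit 1 = 1)
position 10: 000 → 1  (bit 0 = 1)
bits b7..b0 = 01111111 = 127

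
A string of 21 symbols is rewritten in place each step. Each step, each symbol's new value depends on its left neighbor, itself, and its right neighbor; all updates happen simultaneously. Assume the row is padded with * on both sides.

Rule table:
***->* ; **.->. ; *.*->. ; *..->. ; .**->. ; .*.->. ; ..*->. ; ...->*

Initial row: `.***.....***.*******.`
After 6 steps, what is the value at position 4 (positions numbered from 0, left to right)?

..*..***..*...*****..
......*.....*..***...
.****...***.....*..*.
..**..*..*..***......
.............*..****.
.***********.....**..
position 4 holds *

*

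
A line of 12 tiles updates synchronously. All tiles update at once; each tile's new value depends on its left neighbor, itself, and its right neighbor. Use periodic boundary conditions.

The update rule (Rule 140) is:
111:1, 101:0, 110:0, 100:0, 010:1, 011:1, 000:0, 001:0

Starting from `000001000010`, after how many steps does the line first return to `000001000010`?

000001000010

1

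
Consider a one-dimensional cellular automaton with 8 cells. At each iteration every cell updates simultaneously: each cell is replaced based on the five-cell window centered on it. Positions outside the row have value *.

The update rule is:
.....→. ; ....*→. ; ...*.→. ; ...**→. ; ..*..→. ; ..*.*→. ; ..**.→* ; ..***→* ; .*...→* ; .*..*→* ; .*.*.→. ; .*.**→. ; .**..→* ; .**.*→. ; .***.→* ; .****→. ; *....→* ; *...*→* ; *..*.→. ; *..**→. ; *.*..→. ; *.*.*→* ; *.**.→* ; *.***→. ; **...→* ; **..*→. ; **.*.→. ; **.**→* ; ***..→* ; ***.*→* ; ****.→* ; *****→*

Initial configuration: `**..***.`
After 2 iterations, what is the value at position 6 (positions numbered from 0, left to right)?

**..****
**..*.**
position 6 holds *

*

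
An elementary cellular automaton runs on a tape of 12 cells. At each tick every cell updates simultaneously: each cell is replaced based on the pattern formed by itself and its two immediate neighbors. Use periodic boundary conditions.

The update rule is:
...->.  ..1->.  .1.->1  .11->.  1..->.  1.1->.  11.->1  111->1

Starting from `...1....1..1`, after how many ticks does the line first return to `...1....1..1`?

1

tick 1: ...1....1..1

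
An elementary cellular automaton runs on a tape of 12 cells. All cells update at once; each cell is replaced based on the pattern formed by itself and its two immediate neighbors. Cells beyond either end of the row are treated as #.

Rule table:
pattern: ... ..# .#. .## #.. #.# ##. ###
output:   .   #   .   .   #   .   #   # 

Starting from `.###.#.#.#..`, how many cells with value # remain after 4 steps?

9

..##......##
##.##....#.#
##..##..#...
####.###.#.#
count of #: 9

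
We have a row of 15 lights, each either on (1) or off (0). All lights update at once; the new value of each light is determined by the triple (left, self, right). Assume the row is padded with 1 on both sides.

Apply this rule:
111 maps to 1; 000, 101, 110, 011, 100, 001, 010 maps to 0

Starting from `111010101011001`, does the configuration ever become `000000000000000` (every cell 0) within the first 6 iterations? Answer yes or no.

iteration 1: 110000000000000
iteration 2: 100000000000000
iteration 3: 000000000000000
all cells are 0 at iteration 3

yes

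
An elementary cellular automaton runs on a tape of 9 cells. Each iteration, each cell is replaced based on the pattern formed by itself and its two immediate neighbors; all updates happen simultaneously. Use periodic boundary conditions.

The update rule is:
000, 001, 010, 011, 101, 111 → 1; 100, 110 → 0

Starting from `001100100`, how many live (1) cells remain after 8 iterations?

111001101
110011011
100110111
001101111
011011110
110111100
101111001
011110011
count of 1: 6

6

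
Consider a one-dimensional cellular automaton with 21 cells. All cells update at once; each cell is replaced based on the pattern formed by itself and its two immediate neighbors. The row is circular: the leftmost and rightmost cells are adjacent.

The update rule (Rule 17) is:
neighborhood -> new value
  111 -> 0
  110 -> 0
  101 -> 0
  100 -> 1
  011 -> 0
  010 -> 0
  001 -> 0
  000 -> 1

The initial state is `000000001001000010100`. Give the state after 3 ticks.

111111001001110000111

tick 1: 111111100100111000011
tick 2: 000000010010000111000
tick 3: 111111001001110000111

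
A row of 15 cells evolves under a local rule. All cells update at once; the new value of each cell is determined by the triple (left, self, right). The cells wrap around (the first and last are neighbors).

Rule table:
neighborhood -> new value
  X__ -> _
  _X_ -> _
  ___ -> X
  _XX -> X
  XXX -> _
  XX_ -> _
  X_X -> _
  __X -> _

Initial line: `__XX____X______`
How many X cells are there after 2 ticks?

X_X__XX___XXXXX
_____X__X_X____
count of X: 3

3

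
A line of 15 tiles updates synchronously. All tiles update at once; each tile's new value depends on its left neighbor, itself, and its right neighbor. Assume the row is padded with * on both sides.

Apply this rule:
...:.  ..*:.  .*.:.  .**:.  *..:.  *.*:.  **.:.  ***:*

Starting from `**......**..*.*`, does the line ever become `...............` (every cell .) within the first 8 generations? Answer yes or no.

*..............
...............
all cells are . at generation 2

yes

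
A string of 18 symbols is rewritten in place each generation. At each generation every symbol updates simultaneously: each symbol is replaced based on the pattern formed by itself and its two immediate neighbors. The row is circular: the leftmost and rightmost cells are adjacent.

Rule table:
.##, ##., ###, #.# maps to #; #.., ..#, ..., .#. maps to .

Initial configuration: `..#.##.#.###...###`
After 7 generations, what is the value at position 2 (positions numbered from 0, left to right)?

.

...####.####...###
...#########...###
...#########...###  (fixed point — unchanged through generation 7)
position 2 holds .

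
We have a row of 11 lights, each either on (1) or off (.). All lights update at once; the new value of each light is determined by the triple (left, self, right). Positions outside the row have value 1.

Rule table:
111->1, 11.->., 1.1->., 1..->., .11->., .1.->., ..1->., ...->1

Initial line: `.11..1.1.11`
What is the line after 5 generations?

.1..11.....

..........1
.11111111..
..111111...
...1111..1.
.1..11.....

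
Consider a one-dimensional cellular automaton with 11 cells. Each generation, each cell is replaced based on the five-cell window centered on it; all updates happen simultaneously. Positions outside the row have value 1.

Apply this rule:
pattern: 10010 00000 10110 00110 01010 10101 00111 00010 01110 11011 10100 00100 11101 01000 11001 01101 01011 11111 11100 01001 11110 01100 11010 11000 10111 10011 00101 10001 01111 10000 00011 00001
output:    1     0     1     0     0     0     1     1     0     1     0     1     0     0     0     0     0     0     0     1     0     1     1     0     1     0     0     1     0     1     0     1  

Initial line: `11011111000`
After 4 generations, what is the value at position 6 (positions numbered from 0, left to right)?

0

00110000010
00010101100
01100001100
11101100100
position 6 holds 0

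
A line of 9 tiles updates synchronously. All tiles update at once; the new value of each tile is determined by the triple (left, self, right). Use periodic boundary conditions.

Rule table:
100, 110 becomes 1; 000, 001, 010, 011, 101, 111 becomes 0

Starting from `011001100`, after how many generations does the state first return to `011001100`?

9

001100110
000110011
100011001
110001100
011000110
001100011
100110001
110011000
011001100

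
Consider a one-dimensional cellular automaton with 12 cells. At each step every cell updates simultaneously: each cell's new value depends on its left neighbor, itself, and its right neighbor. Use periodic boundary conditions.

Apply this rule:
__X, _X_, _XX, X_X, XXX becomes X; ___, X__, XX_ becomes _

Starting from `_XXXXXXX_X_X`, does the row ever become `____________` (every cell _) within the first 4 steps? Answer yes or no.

XXXXXXX_XXXX
XXXXXX_XXXXX
XXXXX_XXXXXX
XXXX_XXXXXXX
step 4 is XXXX_XXXXXXX, still not uniform _

no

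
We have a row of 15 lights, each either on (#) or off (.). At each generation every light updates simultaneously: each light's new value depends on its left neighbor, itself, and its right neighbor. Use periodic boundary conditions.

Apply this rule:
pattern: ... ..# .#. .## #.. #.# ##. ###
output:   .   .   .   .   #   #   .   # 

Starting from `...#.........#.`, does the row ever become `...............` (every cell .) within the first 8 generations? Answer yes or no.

....#.........#
#....#.........
.#....#........
..#....#.......
...#....#......
....#....#.....
.....#....#....
......#....#...
generation 8 is ......#....#..., still not uniform .

no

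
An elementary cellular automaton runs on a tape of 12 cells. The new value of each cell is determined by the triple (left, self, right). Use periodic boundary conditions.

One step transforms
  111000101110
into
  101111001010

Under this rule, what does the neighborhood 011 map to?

At position 0 the neighborhood is 011; the next row has 1 there.

1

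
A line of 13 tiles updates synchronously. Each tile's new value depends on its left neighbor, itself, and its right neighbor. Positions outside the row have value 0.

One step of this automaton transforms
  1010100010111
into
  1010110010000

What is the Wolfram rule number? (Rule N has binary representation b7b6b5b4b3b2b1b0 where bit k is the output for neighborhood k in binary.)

20

position 11: 111 → 0  (bit 7 = 0)
position 12: 110 → 0  (bit 6 = 0)
position 1: 101 → 0  (bit 5 = 0)
position 5: 100 → 1  (bit 4 = 1)
position 10: 011 → 0  (bit 3 = 0)
position 0: 010 → 1  (bit 2 = 1)
position 7: 001 → 0  (bit 1 = 0)
position 6: 000 → 0  (bit 0 = 0)
bits b7..b0 = 00010100 = 20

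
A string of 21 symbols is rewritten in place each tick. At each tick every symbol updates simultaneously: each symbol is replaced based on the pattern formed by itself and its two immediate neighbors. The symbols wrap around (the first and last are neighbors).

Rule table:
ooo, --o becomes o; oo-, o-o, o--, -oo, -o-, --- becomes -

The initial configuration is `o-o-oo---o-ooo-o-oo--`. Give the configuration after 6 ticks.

--------o---o-------o
-------o---o-------o-
------o---o-------o--
-----o---o-------o---
----o---o-------o----
---o---o-------o-----

---o---o-------o-----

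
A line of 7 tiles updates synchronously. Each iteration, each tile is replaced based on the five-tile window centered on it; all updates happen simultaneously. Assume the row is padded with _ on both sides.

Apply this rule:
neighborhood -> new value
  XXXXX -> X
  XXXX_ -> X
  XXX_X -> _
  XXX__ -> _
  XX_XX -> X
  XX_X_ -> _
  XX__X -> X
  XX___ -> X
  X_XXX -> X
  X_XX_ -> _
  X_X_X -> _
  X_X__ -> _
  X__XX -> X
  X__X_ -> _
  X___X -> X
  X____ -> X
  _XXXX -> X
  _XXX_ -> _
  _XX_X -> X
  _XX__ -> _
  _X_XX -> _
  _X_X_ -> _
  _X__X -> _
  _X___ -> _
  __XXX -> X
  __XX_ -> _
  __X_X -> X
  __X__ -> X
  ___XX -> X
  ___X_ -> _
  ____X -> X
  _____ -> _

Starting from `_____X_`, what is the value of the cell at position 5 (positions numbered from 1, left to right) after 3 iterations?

_

iteration 1: ___X_X_
iteration 2: _X_X___
iteration 3: _X___X_
position 5 holds _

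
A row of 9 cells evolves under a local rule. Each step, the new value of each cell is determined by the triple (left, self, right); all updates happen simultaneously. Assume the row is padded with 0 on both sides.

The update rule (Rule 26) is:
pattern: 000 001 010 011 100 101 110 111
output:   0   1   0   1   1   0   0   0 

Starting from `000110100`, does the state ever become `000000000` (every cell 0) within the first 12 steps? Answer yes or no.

step 1: 001100010
step 2: 011010101
step 3: 110000000
step 4: 101000000
step 5: 000100000
step 6: 001010000
step 7: 010001000
step 8: 101010100
step 9: 000000010
step 10: 000000101
step 11: 000001000
step 12: 000010100
step 12 is 000010100, still not uniform 0

no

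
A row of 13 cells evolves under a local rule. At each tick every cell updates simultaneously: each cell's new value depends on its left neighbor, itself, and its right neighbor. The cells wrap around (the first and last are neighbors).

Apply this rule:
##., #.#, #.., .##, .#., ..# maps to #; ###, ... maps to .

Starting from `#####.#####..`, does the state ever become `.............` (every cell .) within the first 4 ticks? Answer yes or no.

yes

#...###...###
##.##.##.##..
#############
.............
all cells are . at tick 4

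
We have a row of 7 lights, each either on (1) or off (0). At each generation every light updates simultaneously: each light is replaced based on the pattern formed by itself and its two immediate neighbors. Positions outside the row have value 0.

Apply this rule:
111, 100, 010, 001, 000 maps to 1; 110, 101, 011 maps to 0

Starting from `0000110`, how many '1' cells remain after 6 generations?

1111001
0110111
1000010
1111111
0111110
1011101
count of 1: 5

5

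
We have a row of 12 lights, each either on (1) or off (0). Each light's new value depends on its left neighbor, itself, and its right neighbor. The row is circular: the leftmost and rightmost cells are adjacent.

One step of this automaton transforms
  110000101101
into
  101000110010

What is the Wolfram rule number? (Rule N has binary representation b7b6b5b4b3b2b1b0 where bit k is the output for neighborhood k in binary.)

position 0: 111 → 1  (bit 7 = 1)
position 1: 110 → 0  (bit 6 = 0)
position 7: 101 → 1  (bit 5 = 1)
position 2: 100 → 1  (bit 4 = 1)
position 8: 011 → 0  (bit 3 = 0)
position 6: 010 → 1  (bit 2 = 1)
position 5: 001 → 0  (bit 1 = 0)
position 3: 000 → 0  (bit 0 = 0)
bits b7..b0 = 10110100 = 180

180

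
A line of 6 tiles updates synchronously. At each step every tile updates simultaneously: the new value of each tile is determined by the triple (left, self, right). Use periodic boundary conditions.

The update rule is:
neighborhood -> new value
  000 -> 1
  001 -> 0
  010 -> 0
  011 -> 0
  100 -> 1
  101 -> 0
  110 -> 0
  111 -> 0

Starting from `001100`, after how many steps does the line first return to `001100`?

step 1: 100011
step 2: 011000
step 3: 000111
step 4: 110000
step 5: 001110
step 6: 100001
step 7: 011100
step 8: 000011
step 9: 111000
step 10: 000110
step 11: 110001
step 12: 001100

12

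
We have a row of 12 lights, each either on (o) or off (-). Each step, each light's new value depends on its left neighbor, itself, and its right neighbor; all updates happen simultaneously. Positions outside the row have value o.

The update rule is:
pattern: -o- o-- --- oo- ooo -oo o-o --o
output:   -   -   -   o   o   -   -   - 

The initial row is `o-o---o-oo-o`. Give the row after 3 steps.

o--------o--
o-----------
o-----------

o-----------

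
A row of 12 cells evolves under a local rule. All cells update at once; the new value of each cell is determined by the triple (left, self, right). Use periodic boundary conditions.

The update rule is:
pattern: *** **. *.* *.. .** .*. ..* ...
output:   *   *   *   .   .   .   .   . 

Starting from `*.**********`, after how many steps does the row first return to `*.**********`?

step 1: **.*********
step 2: ***.********
step 3: ****.*******
step 4: *****.******
step 5: ******.*****
step 6: *******.****
step 7: ********.***
step 8: *********.**
step 9: **********.*
step 10: ***********.
step 11: .***********
step 12: *.**********

12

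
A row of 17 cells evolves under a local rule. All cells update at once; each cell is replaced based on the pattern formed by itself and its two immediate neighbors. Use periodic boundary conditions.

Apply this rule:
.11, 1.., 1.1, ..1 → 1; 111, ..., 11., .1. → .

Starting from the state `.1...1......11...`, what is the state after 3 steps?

1.1.1.1....11.1..
.1.1.1.1..11.1.11
1.1.1.1.111.1.11.

1.1.1.1.111.1.11.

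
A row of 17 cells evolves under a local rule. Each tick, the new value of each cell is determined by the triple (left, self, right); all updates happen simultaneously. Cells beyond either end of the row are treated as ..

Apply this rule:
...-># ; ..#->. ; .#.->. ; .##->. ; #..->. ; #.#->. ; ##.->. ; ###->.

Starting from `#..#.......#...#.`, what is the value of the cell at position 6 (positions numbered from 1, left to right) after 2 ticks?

.

.....#####...#...
####.......#...##
position 6 holds .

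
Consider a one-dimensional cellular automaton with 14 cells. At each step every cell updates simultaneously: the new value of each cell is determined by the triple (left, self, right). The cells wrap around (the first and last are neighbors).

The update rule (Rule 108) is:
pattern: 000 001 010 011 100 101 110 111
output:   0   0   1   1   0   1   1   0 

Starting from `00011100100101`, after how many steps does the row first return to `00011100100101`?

2

00010100100111
00011100100101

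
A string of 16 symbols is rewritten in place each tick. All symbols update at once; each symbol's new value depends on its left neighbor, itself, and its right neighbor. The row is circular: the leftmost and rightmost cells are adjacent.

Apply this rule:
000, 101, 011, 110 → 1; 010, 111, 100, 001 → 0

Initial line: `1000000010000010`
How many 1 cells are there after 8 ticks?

3

0011111000111001
0010001010101000
1000100101010011
1010000010100010
0100111001001001
1000101000000000
0010010011111110
1000000010000010
count of 1: 3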